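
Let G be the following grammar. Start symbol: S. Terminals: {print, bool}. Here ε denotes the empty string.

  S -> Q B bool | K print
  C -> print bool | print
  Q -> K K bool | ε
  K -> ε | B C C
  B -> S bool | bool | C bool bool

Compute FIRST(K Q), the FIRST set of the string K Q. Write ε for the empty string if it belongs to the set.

FIRST(C): from C->print bool we get {print}; from C->print we get {print}. So FIRST(C) = {print}.
FIRST(S): from S->Q B bool we get {bool, print}; from S->K print we get {bool, print}. So FIRST(S) = {bool, print}.
FIRST(B): from B->S bool we get {bool, print}; from B->bool we get {bool}; from B->C bool bool we get {print}. So FIRST(B) = {bool, print}.
FIRST(K): from K->ε we get {ε}; from K->B C C we get {bool, print}. So FIRST(K) = {ε, bool, print}.
FIRST(Q): from Q->K K bool we get {bool, print}; from Q->ε we get {ε}. So FIRST(Q) = {ε, bool, print}.
FIRST(K Q): take FIRST of each symbol in turn, carrying on past any symbol whose FIRST contains ε; result {ε, bool, print}.

{ε, bool, print}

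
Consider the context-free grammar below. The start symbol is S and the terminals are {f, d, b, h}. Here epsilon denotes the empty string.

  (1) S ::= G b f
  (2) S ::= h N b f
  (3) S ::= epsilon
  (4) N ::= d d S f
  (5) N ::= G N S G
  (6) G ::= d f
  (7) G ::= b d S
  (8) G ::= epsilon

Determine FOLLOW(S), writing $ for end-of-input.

{$, b, d, f, h}

FIRST(G): from G::=d f we get {d}; from G::=b d S we get {b}; from G::=epsilon we get {epsilon}. So FIRST(G) = {epsilon, b, d}.
FIRST(S): from S::=G b f we get {b, d}; from S::=h N b f we get {h}; from S::=epsilon we get {epsilon}. So FIRST(S) = {epsilon, b, d, h}.
FIRST(N): from N::=d d S f we get {d}; from N::=G N S G we get {b, d}. So FIRST(N) = {b, d}.
FOLLOW(S) includes $ since S is the start symbol.
FOLLOW(N): in S::=h N b f, N is followed by b f with FIRST {b}; in N::=G N S G, N is followed by S G with FIRST {epsilon, b, d, h}; in N::=G N S G, the suffix after N is nullable (adds nothing new). Thus FOLLOW(N) = {b, d, h}.
FOLLOW(G): in S::=G b f, G is followed by b f with FIRST {b}; in N::=G N S G (occurrence 1), G is followed by N S G with FIRST {b, d}; in N::=G N S G (occurrence 2), the suffix after G is empty, so FOLLOW(G) ⊇ FOLLOW(N) = {b, d, h}. Thus FOLLOW(G) = {b, d, h}.
FOLLOW(S): in N::=d d S f, S is followed by f with FIRST {f}; in N::=G N S G, S is followed by G with FIRST {epsilon, b, d}; in N::=G N S G, the suffix after S is nullable, so FOLLOW(S) ⊇ FOLLOW(N) = {b, d, h}; in G::=b d S, the suffix after S is empty, so FOLLOW(S) ⊇ FOLLOW(G) = {b, d, h}. Thus FOLLOW(S) = {$, b, d, f, h}.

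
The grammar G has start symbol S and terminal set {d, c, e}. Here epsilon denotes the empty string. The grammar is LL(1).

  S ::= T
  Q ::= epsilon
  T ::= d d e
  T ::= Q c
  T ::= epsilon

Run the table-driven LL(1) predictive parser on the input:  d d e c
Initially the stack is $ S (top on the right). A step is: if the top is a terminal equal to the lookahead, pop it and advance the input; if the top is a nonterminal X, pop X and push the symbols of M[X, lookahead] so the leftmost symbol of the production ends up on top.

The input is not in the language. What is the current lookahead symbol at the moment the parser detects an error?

c

     Stack    Input      Action
  1  $ S      d d e c $  expand S ::= T
  2  $ T      d d e c $  expand T ::= d d e
  3  $ e d d  d d e c $  match d
  4  $ e d    d e c $    match d
  5  $ e      e c $      match e
  6  $        c $        error: stack empty but input remains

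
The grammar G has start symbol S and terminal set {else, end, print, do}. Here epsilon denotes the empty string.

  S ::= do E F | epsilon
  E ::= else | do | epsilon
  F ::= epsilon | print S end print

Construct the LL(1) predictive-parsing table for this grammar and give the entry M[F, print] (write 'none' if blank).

FIRST(S): from S::=do E F we get {do}; from S::=epsilon we get {epsilon}. So FIRST(S) = {epsilon, do}.
FIRST(E): from E::=else we get {else}; from E::=do we get {do}; from E::=epsilon we get {epsilon}. So FIRST(E) = {epsilon, do, else}.
FIRST(F): from F::=epsilon we get {epsilon}; from F::=print S end print we get {print}. So FIRST(F) = {epsilon, print}.
FOLLOW(S) includes $ since S is the start symbol.
FOLLOW(S): in F::=print S end print, S is followed by end print with FIRST {end}. Thus FOLLOW(S) = {$, end}.
FOLLOW(F): in S::=do E F, the suffix after F is empty, so FOLLOW(F) ⊇ FOLLOW(S) = {$, end}. Thus FOLLOW(F) = {$, end}.
For F ::= epsilon: FIRST(epsilon) = {epsilon}, so it goes in M[F, t] for t ∈ {}; since epsilon ∈ FIRST, also for every t ∈ FOLLOW(F) = {$, end}.
For F ::= print S end print: FIRST(print S end print) = {print}, so it goes in M[F, t] for t ∈ {print}.

F ::= print S end print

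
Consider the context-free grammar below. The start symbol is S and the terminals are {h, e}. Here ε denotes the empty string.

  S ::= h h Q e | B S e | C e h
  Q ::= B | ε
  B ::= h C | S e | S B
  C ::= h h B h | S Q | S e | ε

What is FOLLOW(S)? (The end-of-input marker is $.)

FIRST(S): from S::=h h Q e we get {h}; from S::=B S e we get {e, h}; from S::=C e h we get {e, h}. So FIRST(S) = {e, h}.
FIRST(B): from B::=h C we get {h}; from B::=S e we get {e, h}; from B::=S B we get {e, h}. So FIRST(B) = {e, h}.
FIRST(C): from C::=h h B h we get {h}; from C::=S Q we get {e, h}; from C::=S e we get {e, h}; from C::=ε we get {ε}. So FIRST(C) = {ε, e, h}.
FIRST(Q): from Q::=B we get {e, h}; from Q::=ε we get {ε}. So FIRST(Q) = {ε, e, h}.
FOLLOW(S) includes $ since S is the start symbol.
FOLLOW(S): in S::=B S e, S is followed by e with FIRST {e}; in B::=S e, S is followed by e with FIRST {e}; in B::=S B, S is followed by B with FIRST {e, h}; in C::=S Q, S is followed by Q with FIRST {ε, e, h}; in C::=S Q, the suffix after S is nullable, so FOLLOW(S) ⊇ FOLLOW(C) = {e, h}; in C::=S e, S is followed by e with FIRST {e}. Thus FOLLOW(S) = {$, e, h}.
FOLLOW(Q): in S::=h h Q e, Q is followed by e with FIRST {e}; in C::=S Q, the suffix after Q is empty, so FOLLOW(Q) ⊇ FOLLOW(C) = {e, h}. Thus FOLLOW(Q) = {e, h}.
FOLLOW(B): in S::=B S e, B is followed by S e with FIRST {e, h}; in Q::=B, the suffix after B is empty, so FOLLOW(B) ⊇ FOLLOW(Q) = {e, h}; in B::=S B, the suffix after B is empty (adds nothing new); in C::=h h B h, B is followed by h with FIRST {h}. Thus FOLLOW(B) = {e, h}.
FOLLOW(C): in S::=C e h, C is followed by e h with FIRST {e}; in B::=h C, the suffix after C is empty, so FOLLOW(C) ⊇ FOLLOW(B) = {e, h}. Thus FOLLOW(C) = {e, h}.

{$, e, h}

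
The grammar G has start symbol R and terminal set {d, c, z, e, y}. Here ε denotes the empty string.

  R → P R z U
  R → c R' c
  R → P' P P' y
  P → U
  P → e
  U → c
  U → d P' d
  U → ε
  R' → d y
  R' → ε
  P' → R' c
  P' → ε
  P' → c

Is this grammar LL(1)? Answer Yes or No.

No

FIRST(R) = {c, d, e, y}
FIRST(P) = {ε, c, d, e}
FIRST(U) = {ε, c, d}
FIRST(R') = {ε, d}
FIRST(P') = {ε, c, d}
FOLLOW(R) = {$, z}
FOLLOW(P) = {c, d, e, y}
FOLLOW(U) = {$, c, d, e, y, z}
FOLLOW(R') = {c}
FOLLOW(P') = {c, d, e, y}
Cell M[P, e] receives both P → U and P → e — the grammar is not LL(1).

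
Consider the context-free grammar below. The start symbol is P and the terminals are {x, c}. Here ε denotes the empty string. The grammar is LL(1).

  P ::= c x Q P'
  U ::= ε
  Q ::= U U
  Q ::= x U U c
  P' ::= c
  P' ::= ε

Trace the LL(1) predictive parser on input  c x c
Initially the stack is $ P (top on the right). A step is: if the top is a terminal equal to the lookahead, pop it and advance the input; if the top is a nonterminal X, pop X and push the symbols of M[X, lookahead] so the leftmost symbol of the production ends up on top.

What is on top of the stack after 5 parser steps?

step 1: stack=$ P  input=c x c $  — expand P ::= c x Q P'
step 2: stack=$ P' Q x c  input=c x c $  — match c
step 3: stack=$ P' Q x  input=x c $  — match x
step 4: stack=$ P' Q  input=c $  — expand Q ::= U U
step 5: stack=$ P' U U  input=c $  — expand U ::= ε
Stack after step 5: $ P' U (top = U).

U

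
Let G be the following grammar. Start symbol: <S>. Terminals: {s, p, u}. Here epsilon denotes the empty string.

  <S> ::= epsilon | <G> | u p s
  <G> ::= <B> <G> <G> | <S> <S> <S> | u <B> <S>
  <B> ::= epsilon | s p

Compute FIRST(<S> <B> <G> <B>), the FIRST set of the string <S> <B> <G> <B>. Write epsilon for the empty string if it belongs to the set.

{epsilon, s, u}

FIRST(<B>): from <B>::=epsilon we get {epsilon}; from <B>::=s p we get {s}. So FIRST(<B>) = {epsilon, s}.
FIRST(<S>): from <S>::=epsilon we get {epsilon}; from <S>::=<G> we get {epsilon, s, u}; from <S>::=u p s we get {u}. So FIRST(<S>) = {epsilon, s, u}.
FIRST(<G>): from <G>::=<B> <G> <G> we get {epsilon, s, u}; from <G>::=<S> <S> <S> we get {epsilon, s, u}; from <G>::=u <B> <S> we get {u}. So FIRST(<G>) = {epsilon, s, u}.
FIRST(<S> <B> <G> <B>): take FIRST of each symbol in turn, carrying on past any symbol whose FIRST contains epsilon; result {epsilon, s, u}.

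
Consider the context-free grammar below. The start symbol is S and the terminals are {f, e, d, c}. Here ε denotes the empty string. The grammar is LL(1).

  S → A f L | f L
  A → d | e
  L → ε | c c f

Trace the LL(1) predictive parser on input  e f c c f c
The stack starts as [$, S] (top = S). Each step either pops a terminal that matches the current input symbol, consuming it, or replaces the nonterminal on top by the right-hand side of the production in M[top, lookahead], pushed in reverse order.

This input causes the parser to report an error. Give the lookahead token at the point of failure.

     Stack    Input          Action
  1  $ S      e f c c f c $  expand S → A f L
  2  $ L f A  e f c c f c $  expand A → e
  3  $ L f e  e f c c f c $  match e
  4  $ L f    f c c f c $    match f
  5  $ L      c c f c $      expand L → c c f
  6  $ f c c  c c f c $      match c
  7  $ f c    c f c $        match c
  8  $ f      f c $          match f
  9  $        c $            error: stack empty but input remains

c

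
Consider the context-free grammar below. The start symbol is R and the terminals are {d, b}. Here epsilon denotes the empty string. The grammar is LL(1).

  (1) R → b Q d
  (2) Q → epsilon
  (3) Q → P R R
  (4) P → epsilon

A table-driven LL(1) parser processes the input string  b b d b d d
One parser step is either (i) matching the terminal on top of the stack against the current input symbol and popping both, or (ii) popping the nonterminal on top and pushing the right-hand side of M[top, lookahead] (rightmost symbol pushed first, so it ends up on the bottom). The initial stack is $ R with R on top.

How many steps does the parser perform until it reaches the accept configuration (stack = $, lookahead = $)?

13

      Stack        Input          Action
   1  $ R          b b d b d d $  expand R → b Q d
   2  $ d Q b      b b d b d d $  match b
   3  $ d Q        b d b d d $    expand Q → P R R
   4  $ d R R P    b d b d d $    expand P → epsilon
   5  $ d R R      b d b d d $    expand R → b Q d
   6  $ d R d Q b  b d b d d $    match b
   7  $ d R d Q    d b d d $      expand Q → epsilon
   8  $ d R d      d b d d $      match d
   9  $ d R        b d d $        expand R → b Q d
  10  $ d d Q b    b d d $        match b
  11  $ d d Q      d d $          expand Q → epsilon
  12  $ d d        d d $          match d
  13  $ d          d $            match d
Accept reached after 13 steps.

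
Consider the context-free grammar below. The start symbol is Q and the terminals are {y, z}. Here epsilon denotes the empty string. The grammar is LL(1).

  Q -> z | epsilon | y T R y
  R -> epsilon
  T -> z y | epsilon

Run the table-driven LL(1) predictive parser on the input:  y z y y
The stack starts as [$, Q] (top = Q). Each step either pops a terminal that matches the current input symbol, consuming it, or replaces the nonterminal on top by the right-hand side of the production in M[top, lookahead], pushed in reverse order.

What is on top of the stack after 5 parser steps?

     Stack      Input      Action
  1  $ Q        y z y y $  expand Q -> y T R y
  2  $ y R T y  y z y y $  match y
  3  $ y R T    z y y $    expand T -> z y
  4  $ y R y z  z y y $    match z
  5  $ y R y    y y $      match y
Stack after step 5: $ y R (top = R).

R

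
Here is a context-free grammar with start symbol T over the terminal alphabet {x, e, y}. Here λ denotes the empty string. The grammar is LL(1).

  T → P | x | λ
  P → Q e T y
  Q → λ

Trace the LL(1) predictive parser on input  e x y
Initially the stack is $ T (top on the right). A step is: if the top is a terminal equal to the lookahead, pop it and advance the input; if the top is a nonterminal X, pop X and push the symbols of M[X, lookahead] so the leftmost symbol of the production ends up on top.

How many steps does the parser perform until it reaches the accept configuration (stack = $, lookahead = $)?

7

step 1: stack=$ T  input=e x y $  — expand T → P
step 2: stack=$ P  input=e x y $  — expand P → Q e T y
step 3: stack=$ y T e Q  input=e x y $  — expand Q → λ
step 4: stack=$ y T e  input=e x y $  — match e
step 5: stack=$ y T  input=x y $  — expand T → x
step 6: stack=$ y x  input=x y $  — match x
step 7: stack=$ y  input=y $  — match y
Accept reached after 7 steps.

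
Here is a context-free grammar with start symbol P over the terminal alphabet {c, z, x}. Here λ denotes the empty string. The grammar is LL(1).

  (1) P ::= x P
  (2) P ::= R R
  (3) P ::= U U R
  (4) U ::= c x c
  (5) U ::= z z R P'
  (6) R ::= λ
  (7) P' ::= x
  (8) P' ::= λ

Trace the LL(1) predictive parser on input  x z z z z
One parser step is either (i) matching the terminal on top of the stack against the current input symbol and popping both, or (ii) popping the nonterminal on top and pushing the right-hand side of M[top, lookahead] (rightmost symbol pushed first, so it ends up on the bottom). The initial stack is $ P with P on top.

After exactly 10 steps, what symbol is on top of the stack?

z

      Stack           Input        Action
   1  $ P             x z z z z $  expand P ::= x P
   2  $ P x           x z z z z $  match x
   3  $ P             z z z z $    expand P ::= U U R
   4  $ R U U         z z z z $    expand U ::= z z R P'
   5  $ R U P' R z z  z z z z $    match z
   6  $ R U P' R z    z z z $      match z
   7  $ R U P' R      z z $        expand R ::= λ
   8  $ R U P'        z z $        expand P' ::= λ
   9  $ R U           z z $        expand U ::= z z R P'
  10  $ R P' R z z    z z $        match z
Stack after step 10: $ R P' R z (top = z).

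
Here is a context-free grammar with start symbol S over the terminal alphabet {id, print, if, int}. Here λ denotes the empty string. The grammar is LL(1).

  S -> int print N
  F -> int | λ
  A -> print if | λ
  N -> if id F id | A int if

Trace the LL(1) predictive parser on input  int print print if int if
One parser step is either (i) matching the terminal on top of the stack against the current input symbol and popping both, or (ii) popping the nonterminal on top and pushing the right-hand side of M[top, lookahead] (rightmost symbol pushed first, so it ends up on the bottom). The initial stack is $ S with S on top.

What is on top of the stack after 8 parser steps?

     Stack              Input                        Action
  1  $ S                int print print if int if $  expand S -> int print N
  2  $ N print int      int print print if int if $  match int
  3  $ N print          print print if int if $      match print
  4  $ N                print if int if $            expand N -> A int if
  5  $ if int A         print if int if $            expand A -> print if
  6  $ if int if print  print if int if $            match print
  7  $ if int if        if int if $                  match if
  8  $ if int           int if $                     match int
Stack after step 8: $ if (top = if).

if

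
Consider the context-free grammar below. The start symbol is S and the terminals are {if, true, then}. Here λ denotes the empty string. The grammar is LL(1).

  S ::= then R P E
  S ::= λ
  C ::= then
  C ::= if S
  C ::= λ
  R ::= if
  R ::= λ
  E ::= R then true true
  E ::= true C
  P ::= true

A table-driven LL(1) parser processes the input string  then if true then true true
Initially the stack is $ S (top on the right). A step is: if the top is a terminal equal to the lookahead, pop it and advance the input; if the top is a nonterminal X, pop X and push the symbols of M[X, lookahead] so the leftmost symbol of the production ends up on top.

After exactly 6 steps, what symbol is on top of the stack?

E

step 1: stack=$ S  input=then if true then true true $  — expand S ::= then R P E
step 2: stack=$ E P R then  input=then if true then true true $  — match then
step 3: stack=$ E P R  input=if true then true true $  — expand R ::= if
step 4: stack=$ E P if  input=if true then true true $  — match if
step 5: stack=$ E P  input=true then true true $  — expand P ::= true
step 6: stack=$ E true  input=true then true true $  — match true
Stack after step 6: $ E (top = E).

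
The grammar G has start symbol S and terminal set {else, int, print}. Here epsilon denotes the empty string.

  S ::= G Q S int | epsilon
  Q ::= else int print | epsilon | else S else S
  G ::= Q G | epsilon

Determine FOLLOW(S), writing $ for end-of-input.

{$, else, int}

FIRST(Q): from Q::=else int print we get {else}; from Q::=epsilon we get {epsilon}; from Q::=else S else S we get {else}. So FIRST(Q) = {epsilon, else}.
FIRST(G): from G::=Q G we get {epsilon, else}; from G::=epsilon we get {epsilon}. So FIRST(G) = {epsilon, else}.
FIRST(S): from S::=G Q S int we get {else, int}; from S::=epsilon we get {epsilon}. So FIRST(S) = {epsilon, else, int}.
FOLLOW(S) includes $ since S is the start symbol.
FOLLOW(G): in S::=G Q S int, G is followed by Q S int with FIRST {else, int}; in G::=Q G, the suffix after G is empty (adds nothing new). Thus FOLLOW(G) = {else, int}.
FOLLOW(Q): in S::=G Q S int, Q is followed by S int with FIRST {else, int}; in G::=Q G, Q is followed by G with FIRST {epsilon, else}; in G::=Q G, the suffix after Q is nullable, so FOLLOW(Q) ⊇ FOLLOW(G) = {else, int}. Thus FOLLOW(Q) = {else, int}.
FOLLOW(S): in S::=G Q S int, S is followed by int with FIRST {int}; in Q::=else S else S (occurrence 1), S is followed by else S with FIRST {else}; in Q::=else S else S (occurrence 2), the suffix after S is empty, so FOLLOW(S) ⊇ FOLLOW(Q) = {else, int}. Thus FOLLOW(S) = {$, else, int}.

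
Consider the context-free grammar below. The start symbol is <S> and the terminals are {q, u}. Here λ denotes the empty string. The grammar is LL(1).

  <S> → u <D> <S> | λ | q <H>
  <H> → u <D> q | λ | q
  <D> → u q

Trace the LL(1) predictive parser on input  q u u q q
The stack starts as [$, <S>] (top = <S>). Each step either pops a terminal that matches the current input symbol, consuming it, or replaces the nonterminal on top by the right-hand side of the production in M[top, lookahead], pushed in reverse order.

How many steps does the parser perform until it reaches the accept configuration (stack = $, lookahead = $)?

8

     Stack      Input        Action
  1  $ <S>      q u u q q $  expand <S> → q <H>
  2  $ <H> q    q u u q q $  match q
  3  $ <H>      u u q q $    expand <H> → u <D> q
  4  $ q <D> u  u u q q $    match u
  5  $ q <D>    u q q $      expand <D> → u q
  6  $ q q u    u q q $      match u
  7  $ q q      q q $        match q
  8  $ q        q $          match q
Accept reached after 8 steps.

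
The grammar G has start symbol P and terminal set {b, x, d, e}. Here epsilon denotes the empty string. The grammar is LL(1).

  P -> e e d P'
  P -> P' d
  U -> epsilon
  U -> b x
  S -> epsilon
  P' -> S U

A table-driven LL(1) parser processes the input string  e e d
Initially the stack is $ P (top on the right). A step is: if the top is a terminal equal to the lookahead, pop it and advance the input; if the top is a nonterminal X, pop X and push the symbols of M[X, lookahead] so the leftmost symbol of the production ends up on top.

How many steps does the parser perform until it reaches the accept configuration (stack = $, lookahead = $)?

7

step 1: stack=$ P  input=e e d $  — expand P -> e e d P'
step 2: stack=$ P' d e e  input=e e d $  — match e
step 3: stack=$ P' d e  input=e d $  — match e
step 4: stack=$ P' d  input=d $  — match d
step 5: stack=$ P'  input=$  — expand P' -> S U
step 6: stack=$ U S  input=$  — expand S -> epsilon
step 7: stack=$ U  input=$  — expand U -> epsilon
Accept reached after 7 steps.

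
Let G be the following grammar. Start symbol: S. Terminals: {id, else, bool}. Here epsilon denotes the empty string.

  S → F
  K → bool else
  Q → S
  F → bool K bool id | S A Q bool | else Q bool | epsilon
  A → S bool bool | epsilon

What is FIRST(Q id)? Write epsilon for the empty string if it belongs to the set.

FIRST(K) = {bool}
FIRST(S) = {epsilon, bool, else}  (via F)
FIRST(Q) = {epsilon, bool, else}  (via S)
FIRST(A) = {epsilon, bool, else}  (via S bool bool)
FIRST(F) = {epsilon, bool, else}  (via S A Q bool)
FIRST(Q id): take FIRST of each symbol in turn, carrying on past any symbol whose FIRST contains epsilon; result {bool, else, id}.

{bool, else, id}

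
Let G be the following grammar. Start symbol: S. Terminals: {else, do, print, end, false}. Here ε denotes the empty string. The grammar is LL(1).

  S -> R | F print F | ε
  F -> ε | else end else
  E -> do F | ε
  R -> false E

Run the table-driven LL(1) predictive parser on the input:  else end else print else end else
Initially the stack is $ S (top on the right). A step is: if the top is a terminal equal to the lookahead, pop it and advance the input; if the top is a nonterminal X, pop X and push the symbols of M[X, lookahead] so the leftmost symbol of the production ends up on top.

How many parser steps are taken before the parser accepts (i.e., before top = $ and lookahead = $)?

10

      Stack                    Input                                Action
   1  $ S                      else end else print else end else $  expand S -> F print F
   2  $ F print F              else end else print else end else $  expand F -> else end else
   3  $ F print else end else  else end else print else end else $  match else
   4  $ F print else end       end else print else end else $       match end
   5  $ F print else           else print else end else $           match else
   6  $ F print                print else end else $                match print
   7  $ F                      else end else $                      expand F -> else end else
   8  $ else end else          else end else $                      match else
   9  $ else end               end else $                           match end
  10  $ else                   else $                               match else
Accept reached after 10 steps.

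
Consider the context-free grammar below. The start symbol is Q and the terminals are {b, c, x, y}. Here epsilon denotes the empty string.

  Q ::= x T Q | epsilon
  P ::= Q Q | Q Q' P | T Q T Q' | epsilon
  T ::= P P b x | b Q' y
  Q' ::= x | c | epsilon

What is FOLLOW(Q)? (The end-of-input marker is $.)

{$, b, c, x}

FIRST(Q): from Q::=x T Q we get {x}; from Q::=epsilon we get {epsilon}. So FIRST(Q) = {epsilon, x}.
FIRST(Q'): from Q'::=x we get {x}; from Q'::=c we get {c}; from Q'::=epsilon we get {epsilon}. So FIRST(Q') = {epsilon, c, x}.
FIRST(P): from P::=Q Q we get {epsilon, x}; from P::=Q Q' P we get {epsilon, b, c, x}; from P::=T Q T Q' we get {b, c, x}; from P::=epsilon we get {epsilon}. So FIRST(P) = {epsilon, b, c, x}.
FIRST(T): from T::=P P b x we get {b, c, x}; from T::=b Q' y we get {b}. So FIRST(T) = {b, c, x}.
FOLLOW(Q) includes $ since Q is the start symbol.
FOLLOW(P): in P::=Q Q' P, the suffix after P is empty (adds nothing new); in T::=P P b x (occurrence 1), P is followed by P b x with FIRST {b, c, x}; in T::=P P b x (occurrence 2), P is followed by b x with FIRST {b}. Thus FOLLOW(P) = {b, c, x}.
FOLLOW(Q): in Q::=x T Q, the suffix after Q is empty (adds nothing new); in P::=Q Q (occurrence 1), Q is followed by Q with FIRST {epsilon, x}; in P::=Q Q (occurrence 1), the suffix after Q is nullable, so FOLLOW(Q) ⊇ FOLLOW(P) = {b, c, x}; in P::=Q Q (occurrence 2), the suffix after Q is empty, so FOLLOW(Q) ⊇ FOLLOW(P) = {b, c, x}; in P::=Q Q' P, Q is followed by Q' P with FIRST {epsilon, b, c, x}; in P::=Q Q' P, the suffix after Q is nullable, so FOLLOW(Q) ⊇ FOLLOW(P) = {b, c, x}; in P::=T Q T Q', Q is followed by T Q' with FIRST {b, c, x}. Thus FOLLOW(Q) = {$, b, c, x}.
FOLLOW(T): in Q::=x T Q, T is followed by Q with FIRST {epsilon, x}; in Q::=x T Q, the suffix after T is nullable, so FOLLOW(T) ⊇ FOLLOW(Q) = {$, b, c, x}; in P::=T Q T Q' (occurrence 1), T is followed by Q T Q' with FIRST {b, c, x}; in P::=T Q T Q' (occurrence 2), T is followed by Q' with FIRST {epsilon, c, x}; in P::=T Q T Q' (occurrence 2), the suffix after T is nullable, so FOLLOW(T) ⊇ FOLLOW(P) = {b, c, x}. Thus FOLLOW(T) = {$, b, c, x}.
FOLLOW(Q'): in P::=Q Q' P, Q' is followed by P with FIRST {epsilon, b, c, x}; in P::=Q Q' P, the suffix after Q' is nullable, so FOLLOW(Q') ⊇ FOLLOW(P) = {b, c, x}; in P::=T Q T Q', the suffix after Q' is empty, so FOLLOW(Q') ⊇ FOLLOW(P) = {b, c, x}; in T::=b Q' y, Q' is followed by y with FIRST {y}. Thus FOLLOW(Q') = {b, c, x, y}.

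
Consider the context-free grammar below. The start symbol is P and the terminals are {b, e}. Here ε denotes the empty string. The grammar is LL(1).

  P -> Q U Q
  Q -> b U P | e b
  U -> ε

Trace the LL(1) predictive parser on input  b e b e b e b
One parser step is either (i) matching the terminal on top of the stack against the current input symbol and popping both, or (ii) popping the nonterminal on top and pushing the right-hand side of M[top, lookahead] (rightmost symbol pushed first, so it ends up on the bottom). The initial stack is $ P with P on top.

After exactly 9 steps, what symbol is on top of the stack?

Q

step 1: stack=$ P  input=b e b e b e b $  — expand P -> Q U Q
step 2: stack=$ Q U Q  input=b e b e b e b $  — expand Q -> b U P
step 3: stack=$ Q U P U b  input=b e b e b e b $  — match b
step 4: stack=$ Q U P U  input=e b e b e b $  — expand U -> ε
step 5: stack=$ Q U P  input=e b e b e b $  — expand P -> Q U Q
step 6: stack=$ Q U Q U Q  input=e b e b e b $  — expand Q -> e b
step 7: stack=$ Q U Q U b e  input=e b e b e b $  — match e
step 8: stack=$ Q U Q U b  input=b e b e b $  — match b
step 9: stack=$ Q U Q U  input=e b e b $  — expand U -> ε
Stack after step 9: $ Q U Q (top = Q).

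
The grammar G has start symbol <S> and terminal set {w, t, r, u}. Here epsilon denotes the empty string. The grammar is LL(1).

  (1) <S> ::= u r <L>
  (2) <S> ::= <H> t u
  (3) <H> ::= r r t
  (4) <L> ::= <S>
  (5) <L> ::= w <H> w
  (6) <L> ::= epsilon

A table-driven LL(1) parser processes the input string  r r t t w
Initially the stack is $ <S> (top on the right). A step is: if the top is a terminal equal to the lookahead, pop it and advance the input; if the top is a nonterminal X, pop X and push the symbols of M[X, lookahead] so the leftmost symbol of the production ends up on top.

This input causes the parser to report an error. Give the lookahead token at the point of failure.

     Stack        Input        Action
  1  $ <S>        r r t t w $  expand <S> ::= <H> t u
  2  $ u t <H>    r r t t w $  expand <H> ::= r r t
  3  $ u t t r r  r r t t w $  match r
  4  $ u t t r    r t t w $    match r
  5  $ u t t      t t w $      match t
  6  $ u t        t w $        match t
  7  $ u          w $          error: top is terminal u but lookahead is w

w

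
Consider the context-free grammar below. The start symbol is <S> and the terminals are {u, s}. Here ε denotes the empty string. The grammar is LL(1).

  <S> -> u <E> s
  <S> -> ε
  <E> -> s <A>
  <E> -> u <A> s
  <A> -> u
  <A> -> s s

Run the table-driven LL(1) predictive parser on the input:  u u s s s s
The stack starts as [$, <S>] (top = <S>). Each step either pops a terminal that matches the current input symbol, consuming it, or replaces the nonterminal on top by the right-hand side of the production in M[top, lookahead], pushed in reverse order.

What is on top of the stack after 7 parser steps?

     Stack        Input          Action
  1  $ <S>        u u s s s s $  expand <S> -> u <E> s
  2  $ s <E> u    u u s s s s $  match u
  3  $ s <E>      u s s s s $    expand <E> -> u <A> s
  4  $ s s <A> u  u s s s s $    match u
  5  $ s s <A>    s s s s $      expand <A> -> s s
  6  $ s s s s    s s s s $      match s
  7  $ s s s      s s s $        match s
Stack after step 7: $ s s (top = s).

s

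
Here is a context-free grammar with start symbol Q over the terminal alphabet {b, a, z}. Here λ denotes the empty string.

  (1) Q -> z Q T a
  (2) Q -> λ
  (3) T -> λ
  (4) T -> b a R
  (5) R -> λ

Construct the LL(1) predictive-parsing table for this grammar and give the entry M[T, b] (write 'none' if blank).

T -> b a R

FIRST(Q): from Q->z Q T a we get {z}; from Q->λ we get {λ}. So FIRST(Q) = {λ, z}.
FIRST(T): from T->λ we get {λ}; from T->b a R we get {b}. So FIRST(T) = {λ, b}.
FIRST(R): from R->λ we get {λ}. So FIRST(R) = {λ}.
FOLLOW(Q) includes $ since Q is the start symbol.
FOLLOW(T): in Q->z Q T a, T is followed by a with FIRST {a}. Thus FOLLOW(T) = {a}.
For T -> λ: FIRST(λ) = {λ}, so it goes in M[T, t] for t ∈ {}; since λ ∈ FIRST, also for every t ∈ FOLLOW(T) = {a}.
For T -> b a R: FIRST(b a R) = {b}, so it goes in M[T, t] for t ∈ {b}.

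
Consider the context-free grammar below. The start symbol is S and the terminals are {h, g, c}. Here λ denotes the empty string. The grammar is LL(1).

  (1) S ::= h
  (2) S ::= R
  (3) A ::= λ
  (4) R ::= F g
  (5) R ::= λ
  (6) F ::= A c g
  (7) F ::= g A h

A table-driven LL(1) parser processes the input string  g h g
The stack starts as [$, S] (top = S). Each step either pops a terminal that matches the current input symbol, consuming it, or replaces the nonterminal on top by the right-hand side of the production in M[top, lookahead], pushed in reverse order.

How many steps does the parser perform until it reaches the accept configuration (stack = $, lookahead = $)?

step 1: stack=$ S  input=g h g $  — expand S ::= R
step 2: stack=$ R  input=g h g $  — expand R ::= F g
step 3: stack=$ g F  input=g h g $  — expand F ::= g A h
step 4: stack=$ g h A g  input=g h g $  — match g
step 5: stack=$ g h A  input=h g $  — expand A ::= λ
step 6: stack=$ g h  input=h g $  — match h
step 7: stack=$ g  input=g $  — match g
Accept reached after 7 steps.

7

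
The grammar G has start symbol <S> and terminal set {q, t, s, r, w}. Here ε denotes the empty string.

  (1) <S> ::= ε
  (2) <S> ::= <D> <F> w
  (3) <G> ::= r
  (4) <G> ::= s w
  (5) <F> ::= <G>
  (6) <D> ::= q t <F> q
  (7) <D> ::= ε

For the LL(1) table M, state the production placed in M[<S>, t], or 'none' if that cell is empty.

FIRST(<G>) = {r, s}
FIRST(<D>) = {ε, q}
FIRST(<F>) = {r, s}  (via <G>)
FIRST(<S>) = {ε, q, r, s}  (via <D> <F> w)
FOLLOW(<S>) includes $ since <S> is the start symbol.
FOLLOW(<S>): <S> appears on no right-hand side. Thus FOLLOW(<S>) = {$}.
For <S> ::= ε: FIRST(ε) = {ε}, so it goes in M[<S>, t] for t ∈ {}; since ε ∈ FIRST, also for every t ∈ FOLLOW(<S>) = {$}.
For <S> ::= <D> <F> w: FIRST(<D> <F> w) = {q, r, s}, so it goes in M[<S>, t] for t ∈ {q, r, s}.
None of these place a production in M[<S>, t].

none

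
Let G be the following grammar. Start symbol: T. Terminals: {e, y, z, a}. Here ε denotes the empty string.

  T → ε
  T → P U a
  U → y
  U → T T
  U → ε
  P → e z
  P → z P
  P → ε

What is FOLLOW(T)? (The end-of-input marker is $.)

FIRST(P): from P→e z we get {e}; from P→z P we get {z}; from P→ε we get {ε}. So FIRST(P) = {ε, e, z}.
FIRST(T): from T→ε we get {ε}; from T→P U a we get {a, e, y, z}. So FIRST(T) = {ε, a, e, y, z}.
FIRST(U): from U→y we get {y}; from U→T T we get {ε, a, e, y, z}; from U→ε we get {ε}. So FIRST(U) = {ε, a, e, y, z}.
FOLLOW(T) includes $ since T is the start symbol.
FOLLOW(U): in T→P U a, U is followed by a with FIRST {a}. Thus FOLLOW(U) = {a}.
FOLLOW(T): in U→T T (occurrence 1), T is followed by T with FIRST {ε, a, e, y, z}; in U→T T (occurrence 1), the suffix after T is nullable, so FOLLOW(T) ⊇ FOLLOW(U) = {a}; in U→T T (occurrence 2), the suffix after T is empty, so FOLLOW(T) ⊇ FOLLOW(U) = {a}. Thus FOLLOW(T) = {$, a, e, y, z}.
FOLLOW(P): in T→P U a, P is followed by U a with FIRST {a, e, y, z}; in P→z P, the suffix after P is empty (adds nothing new). Thus FOLLOW(P) = {a, e, y, z}.

{$, a, e, y, z}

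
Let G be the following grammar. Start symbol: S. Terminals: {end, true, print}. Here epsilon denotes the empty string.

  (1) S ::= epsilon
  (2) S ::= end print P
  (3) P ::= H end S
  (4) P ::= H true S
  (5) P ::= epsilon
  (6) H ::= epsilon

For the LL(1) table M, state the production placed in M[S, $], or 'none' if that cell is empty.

S ::= epsilon

FIRST(S) = {epsilon, end}
FIRST(H) = {epsilon}
FIRST(P) = {epsilon, end, true}  (via H end S, H true S)
FOLLOW(S) includes $ since S is the start symbol.
FOLLOW(S): in P::=H end S, the suffix after S is empty, so FOLLOW(S) ⊇ FOLLOW(P) = {$}; in P::=H true S, the suffix after S is empty, so FOLLOW(S) ⊇ FOLLOW(P) = {$}. Thus FOLLOW(S) = {$}.
FOLLOW(P): in S::=end print P, the suffix after P is empty, so FOLLOW(P) ⊇ FOLLOW(S) = {$}. Thus FOLLOW(P) = {$}.
For S ::= epsilon: FIRST(epsilon) = {epsilon}, so it goes in M[S, t] for t ∈ {}; since epsilon ∈ FIRST, also for every t ∈ FOLLOW(S) = {$}.
For S ::= end print P: FIRST(end print P) = {end}, so it goes in M[S, t] for t ∈ {end}.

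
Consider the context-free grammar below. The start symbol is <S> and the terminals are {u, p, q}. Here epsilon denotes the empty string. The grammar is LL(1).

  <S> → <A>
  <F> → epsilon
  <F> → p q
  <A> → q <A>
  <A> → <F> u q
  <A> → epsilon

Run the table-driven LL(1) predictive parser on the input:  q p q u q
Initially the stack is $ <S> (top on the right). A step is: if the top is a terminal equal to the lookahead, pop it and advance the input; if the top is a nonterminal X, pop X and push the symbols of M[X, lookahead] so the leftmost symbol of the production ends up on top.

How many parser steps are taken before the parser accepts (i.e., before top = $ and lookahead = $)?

9

step 1: stack=$ <S>  input=q p q u q $  — expand <S> → <A>
step 2: stack=$ <A>  input=q p q u q $  — expand <A> → q <A>
step 3: stack=$ <A> q  input=q p q u q $  — match q
step 4: stack=$ <A>  input=p q u q $  — expand <A> → <F> u q
step 5: stack=$ q u <F>  input=p q u q $  — expand <F> → p q
step 6: stack=$ q u q p  input=p q u q $  — match p
step 7: stack=$ q u q  input=q u q $  — match q
step 8: stack=$ q u  input=u q $  — match u
step 9: stack=$ q  input=q $  — match q
Accept reached after 9 steps.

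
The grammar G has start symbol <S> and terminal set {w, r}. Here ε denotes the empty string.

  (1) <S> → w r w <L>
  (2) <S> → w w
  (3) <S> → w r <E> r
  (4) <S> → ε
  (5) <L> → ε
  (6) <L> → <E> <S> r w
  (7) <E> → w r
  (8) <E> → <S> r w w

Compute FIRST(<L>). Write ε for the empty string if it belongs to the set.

FIRST(<S>) = {ε, w}
FIRST(<E>) = {r, w}  (via <S> r w w)
FIRST(<L>) = {ε, r, w}  (via <E> <S> r w)

{ε, r, w}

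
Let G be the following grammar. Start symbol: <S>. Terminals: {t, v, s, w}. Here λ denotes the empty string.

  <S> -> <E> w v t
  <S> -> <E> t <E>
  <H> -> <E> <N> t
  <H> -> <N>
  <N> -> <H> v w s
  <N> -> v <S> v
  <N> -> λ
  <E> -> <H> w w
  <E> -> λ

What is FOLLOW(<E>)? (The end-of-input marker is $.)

FIRST(<S>) = {t, v, w}  (via <E> w v t, <E> t <E>)
FIRST(<H>) = {λ, t, v, w}  (via <E> <N> t, <N>)
FIRST(<N>) = {λ, t, v, w}  (via <H> v w s)
FIRST(<E>) = {λ, t, v, w}  (via <H> w w)
FOLLOW(<S>) includes $ since <S> is the start symbol.
FOLLOW(<S>): in <N>->v <S> v, <S> is followed by v with FIRST {v}. Thus FOLLOW(<S>) = {$, v}.
FOLLOW(<H>): in <N>-><H> v w s, <H> is followed by v w s with FIRST {v}; in <E>-><H> w w, <H> is followed by w w with FIRST {w}. Thus FOLLOW(<H>) = {v, w}.
FOLLOW(<N>): in <H>-><E> <N> t, <N> is followed by t with FIRST {t}; in <H>-><N>, the suffix after <N> is empty, so FOLLOW(<N>) ⊇ FOLLOW(<H>) = {v, w}. Thus FOLLOW(<N>) = {t, v, w}.
FOLLOW(<E>): in <S>-><E> w v t, <E> is followed by w v t with FIRST {w}; in <S>-><E> t <E> (occurrence 1), <E> is followed by t <E> with FIRST {t}; in <S>-><E> t <E> (occurrence 2), the suffix after <E> is empty, so FOLLOW(<E>) ⊇ FOLLOW(<S>) = {$, v}; in <H>-><E> <N> t, <E> is followed by <N> t with FIRST {t, v, w}. Thus FOLLOW(<E>) = {$, t, v, w}.

{$, t, v, w}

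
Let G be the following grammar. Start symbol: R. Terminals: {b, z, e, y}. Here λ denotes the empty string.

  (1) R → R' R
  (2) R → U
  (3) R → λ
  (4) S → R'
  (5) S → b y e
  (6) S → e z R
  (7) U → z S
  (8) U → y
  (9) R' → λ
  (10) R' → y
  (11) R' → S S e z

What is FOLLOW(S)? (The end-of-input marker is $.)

{$, b, e, y}

FIRST(U) = {y, z}
FIRST(R) = {λ, b, e, y, z}  (via R' R, U)
FIRST(S) = {λ, b, e, y}  (via R')
FIRST(R') = {λ, b, e, y}  (via S S e z)
FOLLOW(R) includes $ since R is the start symbol.
FOLLOW(R): in R→R' R, the suffix after R is empty (adds nothing new); in S→e z R, the suffix after R is empty, so FOLLOW(R) ⊇ FOLLOW(S) = {$, b, e, y}. Thus FOLLOW(R) = {$, b, e, y}.
FOLLOW(U): in R→U, the suffix after U is empty, so FOLLOW(U) ⊇ FOLLOW(R) = {$, b, e, y}. Thus FOLLOW(U) = {$, b, e, y}.
FOLLOW(S): in U→z S, the suffix after S is empty, so FOLLOW(S) ⊇ FOLLOW(U) = {$, b, e, y}; in R'→S S e z (occurrence 1), S is followed by S e z with FIRST {b, e, y}; in R'→S S e z (occurrence 2), S is followed by e z with FIRST {e}. Thus FOLLOW(S) = {$, b, e, y}.
FOLLOW(R'): in R→R' R, R' is followed by R with FIRST {λ, b, e, y, z}; in R→R' R, the suffix after R' is nullable, so FOLLOW(R') ⊇ FOLLOW(R) = {$, b, e, y}; in S→R', the suffix after R' is empty, so FOLLOW(R') ⊇ FOLLOW(S) = {$, b, e, y}. Thus FOLLOW(R') = {$, b, e, y, z}.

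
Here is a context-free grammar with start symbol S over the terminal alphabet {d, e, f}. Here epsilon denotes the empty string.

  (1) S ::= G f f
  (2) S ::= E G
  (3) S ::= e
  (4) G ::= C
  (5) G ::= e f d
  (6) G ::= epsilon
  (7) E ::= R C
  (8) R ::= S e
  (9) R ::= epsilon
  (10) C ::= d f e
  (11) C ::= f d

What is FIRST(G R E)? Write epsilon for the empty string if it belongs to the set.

FIRST(C): from C::=d f e we get {d}; from C::=f d we get {f}. So FIRST(C) = {d, f}.
FIRST(G): from G::=C we get {d, f}; from G::=e f d we get {e}; from G::=epsilon we get {epsilon}. So FIRST(G) = {epsilon, d, e, f}.
FIRST(S): from S::=G f f we get {d, e, f}; from S::=E G we get {d, e, f}; from S::=e we get {e}. So FIRST(S) = {d, e, f}.
FIRST(R): from R::=S e we get {d, e, f}; from R::=epsilon we get {epsilon}. So FIRST(R) = {epsilon, d, e, f}.
FIRST(E): from E::=R C we get {d, e, f}. So FIRST(E) = {d, e, f}.
FIRST(G R E): take FIRST of each symbol in turn, carrying on past any symbol whose FIRST contains epsilon; result {d, e, f}.

{d, e, f}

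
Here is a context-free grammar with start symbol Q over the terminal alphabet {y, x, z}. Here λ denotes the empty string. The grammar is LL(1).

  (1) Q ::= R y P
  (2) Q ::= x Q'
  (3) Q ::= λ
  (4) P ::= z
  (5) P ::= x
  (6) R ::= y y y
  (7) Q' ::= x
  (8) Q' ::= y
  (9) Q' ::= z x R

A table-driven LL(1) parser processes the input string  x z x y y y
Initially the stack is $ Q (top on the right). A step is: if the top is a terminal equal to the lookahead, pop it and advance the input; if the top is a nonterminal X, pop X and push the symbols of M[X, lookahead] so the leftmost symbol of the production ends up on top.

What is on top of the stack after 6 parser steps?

y

     Stack    Input          Action
  1  $ Q      x z x y y y $  expand Q ::= x Q'
  2  $ Q' x   x z x y y y $  match x
  3  $ Q'     z x y y y $    expand Q' ::= z x R
  4  $ R x z  z x y y y $    match z
  5  $ R x    x y y y $      match x
  6  $ R      y y y $        expand R ::= y y y
Stack after step 6: $ y y y (top = y).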